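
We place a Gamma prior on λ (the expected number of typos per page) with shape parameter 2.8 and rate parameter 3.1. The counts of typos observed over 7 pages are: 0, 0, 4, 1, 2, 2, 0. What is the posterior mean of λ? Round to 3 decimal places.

Posterior mean ≈ 1.168

The Poisson likelihood adds the total count to the shape and the number of exposure periods to the rate. Here ∑xᵢ = 9 and n = 7, so shape 2.8→11.8 and rate 3.1→10.1.
Posterior mean = shape/rate = 11.8/10.1 = 1.168.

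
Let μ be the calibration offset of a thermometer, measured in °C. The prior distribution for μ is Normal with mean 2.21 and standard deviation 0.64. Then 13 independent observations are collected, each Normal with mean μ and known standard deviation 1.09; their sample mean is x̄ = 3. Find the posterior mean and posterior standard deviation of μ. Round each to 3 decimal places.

Posterior mean ≈ 2.856; posterior SD ≈ 0.273

Prior precision 1/τ₀² = 1/0.64² = 2.44141; data precision n/σ² = 13/1.09² = 10.9418.
Posterior precision = 2.44141 + 10.9418 = 13.3832, giving posterior SD = 1/√13.3832 = 0.273.
Posterior mean = (2.44141·2.21 + 10.9418·3) / 13.3832 = 2.856.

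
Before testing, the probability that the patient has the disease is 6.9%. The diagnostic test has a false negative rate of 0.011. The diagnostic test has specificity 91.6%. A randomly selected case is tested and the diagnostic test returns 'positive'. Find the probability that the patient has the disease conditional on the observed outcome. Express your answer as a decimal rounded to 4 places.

Let H be the event that the patient has the disease. P(H) = 0.069, so P(¬H) = 0.931. With E the 'positive' result, P(E|H) = 0.989 and P(E|¬H) = 0.084.
P(E) = 0.989·0.069 + 0.084·0.931 = 0.068241 + 0.078204 = 0.14645.
By Bayes' theorem, P(H|E) = 0.068241 / 0.14645 = 0.4660.

P(H | E) ≈ 0.4660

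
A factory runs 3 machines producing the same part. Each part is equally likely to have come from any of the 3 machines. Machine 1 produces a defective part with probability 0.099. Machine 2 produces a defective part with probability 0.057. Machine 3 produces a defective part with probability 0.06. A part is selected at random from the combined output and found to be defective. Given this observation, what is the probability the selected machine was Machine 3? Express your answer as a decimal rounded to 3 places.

Tabulate prior·likelihood by source: [1] prior 0.333333, lik 0.099, product 0.03300; [2] prior 0.333333, lik 0.057, product 0.01900; [3] prior 0.333333, lik 0.06, product 0.02000.
Normalizing constant = 0.072000; the posterior for Machine 3 is its product over the sum, 0.02000/0.072000 = 0.278.

Posterior probability ≈ 0.278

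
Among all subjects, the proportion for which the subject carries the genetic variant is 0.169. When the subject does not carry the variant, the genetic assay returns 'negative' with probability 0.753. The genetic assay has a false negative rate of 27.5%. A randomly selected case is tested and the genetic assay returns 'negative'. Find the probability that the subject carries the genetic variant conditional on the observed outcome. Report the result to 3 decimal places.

P(H | E) ≈ 0.069

Let H be the event that the subject carries the genetic variant. P(H) = 0.169, so P(¬H) = 0.831. With E the 'negative' result, P(E|H) = 0.275 and P(E|¬H) = 0.753.
P(E) = 0.275·0.169 + 0.753·0.831 = 0.046475 + 0.62574 = 0.67222.
By Bayes' theorem, P(H|E) = 0.046475 / 0.67222 = 0.069.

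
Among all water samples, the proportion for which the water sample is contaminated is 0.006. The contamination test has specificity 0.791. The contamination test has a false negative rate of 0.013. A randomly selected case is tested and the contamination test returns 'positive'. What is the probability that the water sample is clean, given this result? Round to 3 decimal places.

P(¬H | E) ≈ 0.972

Let H be the event that the water sample is contaminated. P(H) = 0.006, so P(¬H) = 0.994. With E the 'positive' result, P(E|H) = 0.987 and P(E|¬H) = 0.209.
P(E) = 0.987·0.006 + 0.209·0.994 = 0.0059220 + 0.20775 = 0.21367.
By Bayes' theorem, P(H|E) = 0.0059220 / 0.21367 = 0.028. Hence P(¬H|E) = 1 − 0.028 = 0.972.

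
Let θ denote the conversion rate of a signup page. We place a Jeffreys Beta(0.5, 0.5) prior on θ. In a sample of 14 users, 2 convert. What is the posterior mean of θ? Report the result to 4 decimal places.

Posterior mean ≈ 0.1667

The binomial likelihood is conjugate to the Beta prior: with 2 successes and 12 failures, the posterior is Beta(0.5+2, 0.5+12) = Beta(2.5, 12.5).
E[θ | data] = 2.5/(2.5+12.5) = 0.1667.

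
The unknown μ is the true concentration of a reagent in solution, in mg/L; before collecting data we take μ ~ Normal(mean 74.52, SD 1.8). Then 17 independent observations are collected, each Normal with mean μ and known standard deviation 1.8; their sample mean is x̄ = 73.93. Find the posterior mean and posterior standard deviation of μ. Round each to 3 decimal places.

Posterior mean ≈ 73.963; posterior SD ≈ 0.424

With known σ, the Normal prior is conjugate. Weight on the data is w = (n/σ²)/(n/σ² + 1/τ₀²) = 5.24691/(5.24691+0.308642) = 0.94444.
Posterior mean = w·x̄ + (1−w)·μ₀ = 0.94444·73.93 + 0.055556·74.52 = 73.963. Posterior variance = 1/(5.24691+0.308642) = 0.180000, so SD = 0.424.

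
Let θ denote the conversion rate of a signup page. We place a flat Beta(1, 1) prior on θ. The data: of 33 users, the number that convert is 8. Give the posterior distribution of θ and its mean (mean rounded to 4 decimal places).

Posterior: Beta(9, 26); mean ≈ 0.2571

Observing 8 successes and 25 failures updates Beta(1, 1) by adding the success and failure counts to the two shape parameters: α = 1+8 = 9, β = 1+25 = 26.
Posterior mean = α/(α+β) = 9/35 = 0.2571.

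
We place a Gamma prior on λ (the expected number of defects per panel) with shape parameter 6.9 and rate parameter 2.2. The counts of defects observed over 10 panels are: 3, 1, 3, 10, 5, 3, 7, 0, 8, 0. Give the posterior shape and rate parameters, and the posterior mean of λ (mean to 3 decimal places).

Posterior: Gamma(shape=46.9, rate=12.2); mean ≈ 3.844

Total count ∑xᵢ = 40 over n = 10 panels.
Gamma is conjugate to the Poisson likelihood: posterior is Gamma(shape = 6.9+40 = 46.9, rate = 2.2+10 = 12.2).
Posterior mean = shape/rate = 46.9/12.2 = 3.844.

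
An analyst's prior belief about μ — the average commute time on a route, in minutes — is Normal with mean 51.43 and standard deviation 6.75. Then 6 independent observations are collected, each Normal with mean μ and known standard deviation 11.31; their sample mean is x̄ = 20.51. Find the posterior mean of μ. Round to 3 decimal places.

Prior precision 1/τ₀² = 1/6.75² = 0.0219479; data precision n/σ² = 6/11.31² = 0.0469057.
Posterior precision = 0.0219479 + 0.0469057 = 0.0688536.
Posterior mean = (0.0219479·51.43 + 0.0469057·20.51) / 0.0688536 = 30.366.

Posterior mean ≈ 30.366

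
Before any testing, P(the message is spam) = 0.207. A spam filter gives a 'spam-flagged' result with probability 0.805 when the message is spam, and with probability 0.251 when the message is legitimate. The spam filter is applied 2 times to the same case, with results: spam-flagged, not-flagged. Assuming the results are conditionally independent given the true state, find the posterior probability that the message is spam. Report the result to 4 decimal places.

With H the event that the message is spam, the joint likelihood of the observed sequence is P(data|H) = 0.805·0.195 = 0.15698 and P(data|¬H) = 0.251·0.749 = 0.18800.
Bayes: P(H|data) = 0.207·0.15698 / (0.207·0.15698 + 0.793·0.18800) = 0.032494/0.18158 = 0.1790.

Posterior P(H) ≈ 0.1790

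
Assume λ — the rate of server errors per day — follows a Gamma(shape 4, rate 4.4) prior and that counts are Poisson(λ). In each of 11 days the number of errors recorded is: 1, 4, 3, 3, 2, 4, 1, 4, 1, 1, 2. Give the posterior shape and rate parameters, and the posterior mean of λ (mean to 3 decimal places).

Posterior: Gamma(shape=30, rate=15.4); mean ≈ 1.948

The Poisson likelihood adds the total count to the shape and the number of exposure periods to the rate. Here ∑xᵢ = 26 and n = 11, so shape 4→30 and rate 4.4→15.4.
Posterior mean = shape/rate = 30/15.4 = 1.948.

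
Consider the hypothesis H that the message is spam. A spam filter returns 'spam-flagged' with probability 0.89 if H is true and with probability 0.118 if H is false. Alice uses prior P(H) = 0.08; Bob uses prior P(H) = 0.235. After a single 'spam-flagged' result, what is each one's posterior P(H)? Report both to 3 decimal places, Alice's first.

The likelihood ratio for a 'spam-flagged' result is 0.89/0.118 = 7.5424.
Alice: prior odds 0.08/0.92 = 0.086957; posterior odds 0.65586; posterior probability 0.396.
Bob: prior odds 0.235/0.765 = 0.30719; posterior odds 2.3169; posterior probability 0.699.

Alice: 0.396; Bob: 0.699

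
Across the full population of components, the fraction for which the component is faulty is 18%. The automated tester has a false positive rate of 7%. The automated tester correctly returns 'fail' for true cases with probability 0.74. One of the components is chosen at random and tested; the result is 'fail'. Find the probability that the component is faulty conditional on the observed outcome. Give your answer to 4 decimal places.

Write H for 'the component is faulty'. Prior odds H:¬H = 0.18/0.82 = 0.21951. For the 'fail' outcome, the likelihood ratio is 0.74/0.07 = 10.571.
Posterior odds = 0.21951 × 10.571 = 2.3206, so P(H|E) = 2.3206/(1+2.3206) = 0.6988.

P(H | E) ≈ 0.6988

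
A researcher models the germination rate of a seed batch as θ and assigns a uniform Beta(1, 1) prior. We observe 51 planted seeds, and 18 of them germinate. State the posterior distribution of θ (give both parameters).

The binomial likelihood is conjugate to the Beta prior: with 18 successes and 33 failures, the posterior is Beta(1+18, 1+33) = Beta(19, 34).

Posterior: Beta(19, 34)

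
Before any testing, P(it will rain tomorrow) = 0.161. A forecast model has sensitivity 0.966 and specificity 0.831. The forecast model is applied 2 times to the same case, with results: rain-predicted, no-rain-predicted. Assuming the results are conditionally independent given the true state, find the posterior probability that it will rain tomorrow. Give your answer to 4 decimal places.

With H the event that it will rain tomorrow, the joint likelihood of the observed sequence is P(data|H) = 0.966·0.034 = 0.032844 and P(data|¬H) = 0.169·0.831 = 0.14044.
Bayes: P(H|data) = 0.161·0.032844 / (0.161·0.032844 + 0.839·0.14044) = 0.0052879/0.12312 = 0.0430.

Posterior P(H) ≈ 0.0430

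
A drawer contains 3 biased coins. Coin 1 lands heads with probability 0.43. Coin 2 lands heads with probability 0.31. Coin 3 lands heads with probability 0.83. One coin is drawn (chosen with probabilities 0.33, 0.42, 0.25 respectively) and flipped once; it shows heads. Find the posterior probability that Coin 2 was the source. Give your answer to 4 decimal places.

Tabulate prior·likelihood by source: [1] prior 0.33, lik 0.43, product 0.1419; [2] prior 0.42, lik 0.31, product 0.1302; [3] prior 0.25, lik 0.83, product 0.2075.
Normalizing constant = 0.47960; the posterior for Coin 2 is its product over the sum, 0.1302/0.47960 = 0.2715.

Posterior probability ≈ 0.2715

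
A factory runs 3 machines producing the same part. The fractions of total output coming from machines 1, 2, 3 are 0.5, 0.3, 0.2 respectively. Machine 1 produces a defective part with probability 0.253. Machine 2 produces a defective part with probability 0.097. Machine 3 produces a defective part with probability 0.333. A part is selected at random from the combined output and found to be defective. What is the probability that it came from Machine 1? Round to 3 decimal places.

Posterior probability ≈ 0.569

Tabulate prior·likelihood by source: [1] prior 0.5, lik 0.253, product 0.1265; [2] prior 0.3, lik 0.097, product 0.02910; [3] prior 0.2, lik 0.333, product 0.06660.
Normalizing constant = 0.22220; the posterior for Machine 1 is its product over the sum, 0.1265/0.22220 = 0.569.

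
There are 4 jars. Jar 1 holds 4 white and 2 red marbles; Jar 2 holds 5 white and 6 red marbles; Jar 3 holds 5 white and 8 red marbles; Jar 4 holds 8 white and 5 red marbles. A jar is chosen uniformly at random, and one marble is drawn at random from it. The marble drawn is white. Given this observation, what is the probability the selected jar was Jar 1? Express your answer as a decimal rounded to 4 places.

Posterior probability ≈ 0.3143

Tabulate prior·likelihood by source: [1] prior 0.25, lik 0.6667, product 0.1667; [2] prior 0.25, lik 0.4545, product 0.1136; [3] prior 0.25, lik 0.3846, product 0.09615; [4] prior 0.25, lik 0.6154, product 0.1538.
Normalizing constant = 0.53030; the posterior for Jar 1 is its product over the sum, 0.1667/0.53030 = 0.3143.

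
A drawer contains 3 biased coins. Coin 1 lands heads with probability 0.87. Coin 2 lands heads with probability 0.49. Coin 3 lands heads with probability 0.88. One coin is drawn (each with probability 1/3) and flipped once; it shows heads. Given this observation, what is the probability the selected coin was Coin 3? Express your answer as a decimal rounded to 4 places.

Posterior probability ≈ 0.3929

P(heads|C1) = 0.87; P(heads|C2) = 0.49; P(heads|C3) = 0.88.
Prior × likelihood for each source: 0.333333·0.87=0.2900, 0.333333·0.49=0.1633, 0.333333·0.88=0.2933. Summing gives P(heads) = 0.74667.
P(Coin 3 | heads) = 0.2933 / 0.74667 = 0.3929.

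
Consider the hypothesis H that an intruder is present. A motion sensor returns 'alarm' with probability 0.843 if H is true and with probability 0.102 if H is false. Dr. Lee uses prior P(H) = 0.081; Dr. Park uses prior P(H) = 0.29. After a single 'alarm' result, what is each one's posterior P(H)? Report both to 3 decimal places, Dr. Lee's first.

The likelihood ratio for an 'alarm' result is 0.843/0.102 = 8.2647.
Dr. Lee: prior odds 0.081/0.919 = 0.088139; posterior odds 0.72845; posterior probability 0.421.
Dr. Park: prior odds 0.29/0.71 = 0.40845; posterior odds 3.3757; posterior probability 0.771.

Dr. Lee: 0.421; Dr. Park: 0.771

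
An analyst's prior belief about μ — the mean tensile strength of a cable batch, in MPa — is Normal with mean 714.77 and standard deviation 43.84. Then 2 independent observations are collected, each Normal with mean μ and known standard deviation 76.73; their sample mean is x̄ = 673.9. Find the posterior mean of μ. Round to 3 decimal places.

Posterior mean ≈ 698.626

Prior precision 1/τ₀² = 1/43.84² = 0.00052031; data precision n/σ² = 2/76.73² = 0.00033970.
Posterior precision = 0.00052031 + 0.00033970 = 0.00086001.
Posterior mean = (0.00052031·714.77 + 0.00033970·673.9) / 0.00086001 = 698.626.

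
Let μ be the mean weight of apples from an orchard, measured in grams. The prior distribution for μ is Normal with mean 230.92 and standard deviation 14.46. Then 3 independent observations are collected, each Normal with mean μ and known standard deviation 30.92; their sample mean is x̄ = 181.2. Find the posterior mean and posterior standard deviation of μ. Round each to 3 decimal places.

With known σ, the Normal prior is conjugate. Weight on the data is w = (n/σ²)/(n/σ² + 1/τ₀²) = 0.00313792/(0.00313792+0.00478259) = 0.39618.
Posterior mean = w·x̄ + (1−w)·μ₀ = 0.39618·181.2 + 0.60382·230.92 = 211.222. Posterior variance = 1/(0.00313792+0.00478259) = 126.254, so SD = 11.236.

Posterior mean ≈ 211.222; posterior SD ≈ 11.236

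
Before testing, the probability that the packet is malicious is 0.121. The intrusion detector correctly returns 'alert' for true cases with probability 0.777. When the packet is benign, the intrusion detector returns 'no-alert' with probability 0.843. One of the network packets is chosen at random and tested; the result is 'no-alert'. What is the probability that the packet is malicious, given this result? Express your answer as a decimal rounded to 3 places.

Let H be the event that the packet is malicious. P(H) = 0.121, so P(¬H) = 0.879. With E the 'no-alert' result, P(E|H) = 0.223 and P(E|¬H) = 0.843.
P(E) = 0.223·0.121 + 0.843·0.879 = 0.026983 + 0.74100 = 0.76798.
By Bayes' theorem, P(H|E) = 0.026983 / 0.76798 = 0.035.

P(H | E) ≈ 0.035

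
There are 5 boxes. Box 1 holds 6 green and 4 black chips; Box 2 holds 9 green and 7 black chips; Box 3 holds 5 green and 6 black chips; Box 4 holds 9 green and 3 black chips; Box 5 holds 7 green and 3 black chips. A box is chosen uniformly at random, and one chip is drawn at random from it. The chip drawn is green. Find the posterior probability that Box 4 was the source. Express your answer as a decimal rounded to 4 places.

P(green|Box 1) = 0.6; P(green|Box 2) = 0.5625; P(green|Box 3) = 0.4545; P(green|Box 4) = 0.75; P(green|Box 5) = 0.7.
Prior × likelihood for each source: 0.2·0.6=0.1200, 0.2·0.5625=0.1125, 0.2·0.4545=0.09091, 0.2·0.75=0.1500, 0.2·0.7=0.1400. Summing gives P(green) = 0.61341.
P(Box 4 | green) = 0.1500 / 0.61341 = 0.2445.

Posterior probability ≈ 0.2445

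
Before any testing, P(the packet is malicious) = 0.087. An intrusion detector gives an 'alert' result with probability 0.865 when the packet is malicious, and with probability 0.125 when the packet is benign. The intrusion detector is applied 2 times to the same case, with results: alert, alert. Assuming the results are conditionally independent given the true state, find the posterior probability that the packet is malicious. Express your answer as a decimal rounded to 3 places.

Let H be the event that the packet is malicious; start with P(H) = 0.087. P('alert'|H) = 0.865, P('alert'|¬H) = 0.125.
Update on result 1 ('alert'): P(H) ← 0.865·0.0870 / (0.865·0.0870 + 0.125·0.9130) = 0.075255/0.18938 = 0.3974.
Update on result 2 ('alert'): P(H) ← 0.865·0.3974 / (0.865·0.3974 + 0.125·0.6026) = 0.34373/0.41906 = 0.8202.

Posterior P(H) ≈ 0.820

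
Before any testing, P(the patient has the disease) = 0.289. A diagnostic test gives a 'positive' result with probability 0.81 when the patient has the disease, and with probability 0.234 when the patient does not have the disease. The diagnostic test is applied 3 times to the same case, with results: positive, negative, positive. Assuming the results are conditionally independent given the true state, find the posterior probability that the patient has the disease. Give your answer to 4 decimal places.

Posterior P(H) ≈ 0.5471

Let H be the event that the patient has the disease; start with P(H) = 0.289. P('positive'|H) = 0.81, P('positive'|¬H) = 0.234.
Update on result 1 ('positive'): P(H) ← 0.81·0.2890 / (0.81·0.2890 + 0.234·0.7110) = 0.23409/0.40046 = 0.5845.
Update on result 2 ('negative'): P(H) ← 0.19·0.5845 / (0.19·0.5845 + 0.766·0.4155) = 0.11106/0.42930 = 0.2587.
Update on result 3 ('positive'): P(H) ← 0.81·0.2587 / (0.81·0.2587 + 0.234·0.7413) = 0.20955/0.38302 = 0.5471.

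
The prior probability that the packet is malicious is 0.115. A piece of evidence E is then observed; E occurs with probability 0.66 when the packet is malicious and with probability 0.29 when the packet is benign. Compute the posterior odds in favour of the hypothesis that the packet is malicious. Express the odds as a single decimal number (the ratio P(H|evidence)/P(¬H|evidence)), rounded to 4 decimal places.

Prior odds = 0.115/(1−0.115) = 0.12994. In log-odds, ln(0.12994) = -2.0407.
Add log likelihood ratio: ln(2.2759) = 0.82236.
Posterior log-odds = -1.2183, so posterior odds = exp(-1.2183) = 0.29573.

Posterior odds ≈ 0.2957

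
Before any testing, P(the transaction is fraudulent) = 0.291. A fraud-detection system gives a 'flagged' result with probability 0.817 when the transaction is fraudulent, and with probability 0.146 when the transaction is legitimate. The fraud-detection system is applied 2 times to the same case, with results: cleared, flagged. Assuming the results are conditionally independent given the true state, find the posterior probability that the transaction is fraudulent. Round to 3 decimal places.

Posterior P(H) ≈ 0.330

Let H be the event that the transaction is fraudulent; start with P(H) = 0.291. P('flagged'|H) = 0.817, P('flagged'|¬H) = 0.146.
Update on result 1 ('cleared'): P(H) ← 0.183·0.2910 / (0.183·0.2910 + 0.854·0.7090) = 0.053253/0.65874 = 0.0808.
Update on result 2 ('flagged'): P(H) ← 0.817·0.0808 / (0.817·0.0808 + 0.146·0.9192) = 0.066047/0.20024 = 0.3298.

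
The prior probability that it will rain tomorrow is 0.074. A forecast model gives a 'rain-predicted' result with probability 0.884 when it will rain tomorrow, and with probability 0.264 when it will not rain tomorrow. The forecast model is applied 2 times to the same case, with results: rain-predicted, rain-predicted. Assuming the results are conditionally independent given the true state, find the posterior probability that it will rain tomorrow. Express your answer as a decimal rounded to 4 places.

Posterior P(H) ≈ 0.4726

With H the event that it will rain tomorrow, the joint likelihood of the observed sequence is P(data|H) = 0.884·0.884 = 0.78146 and P(data|¬H) = 0.264·0.264 = 0.069696.
Bayes: P(H|data) = 0.074·0.78146 / (0.074·0.78146 + 0.926·0.069696) = 0.057828/0.12237 = 0.4726.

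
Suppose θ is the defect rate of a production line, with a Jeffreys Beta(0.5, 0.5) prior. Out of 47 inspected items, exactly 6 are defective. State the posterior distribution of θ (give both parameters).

Posterior: Beta(6.5, 41.5)

The binomial likelihood is conjugate to the Beta prior: with 6 successes and 41 failures, the posterior is Beta(0.5+6, 0.5+41) = Beta(6.5, 41.5).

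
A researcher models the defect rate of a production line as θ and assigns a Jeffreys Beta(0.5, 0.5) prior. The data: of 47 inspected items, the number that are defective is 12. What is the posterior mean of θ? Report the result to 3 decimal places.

Observing 12 successes and 35 failures updates Beta(0.5, 0.5) by adding the success and failure counts to the two shape parameters: α = 0.5+12 = 12.5, β = 0.5+35 = 35.5.
E[θ | data] = 12.5/(12.5+35.5) = 0.260.

Posterior mean ≈ 0.260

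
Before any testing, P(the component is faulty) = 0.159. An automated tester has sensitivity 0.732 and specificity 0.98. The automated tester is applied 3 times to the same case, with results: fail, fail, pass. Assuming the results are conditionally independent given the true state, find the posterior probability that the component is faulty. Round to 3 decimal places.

Posterior P(H) ≈ 0.986

Let H be the event that the component is faulty; start with P(H) = 0.159. P('fail'|H) = 0.732, P('fail'|¬H) = 0.02.
Update on result 1 ('fail'): P(H) ← 0.732·0.1590 / (0.732·0.1590 + 0.02·0.8410) = 0.11639/0.13321 = 0.8737.
Update on result 2 ('fail'): P(H) ← 0.732·0.8737 / (0.732·0.8737 + 0.02·0.1263) = 0.63957/0.64210 = 0.9961.
Update on result 3 ('pass'): P(H) ← 0.268·0.9961 / (0.268·0.9961 + 0.98·0.0039) = 0.26695/0.27080 = 0.9858.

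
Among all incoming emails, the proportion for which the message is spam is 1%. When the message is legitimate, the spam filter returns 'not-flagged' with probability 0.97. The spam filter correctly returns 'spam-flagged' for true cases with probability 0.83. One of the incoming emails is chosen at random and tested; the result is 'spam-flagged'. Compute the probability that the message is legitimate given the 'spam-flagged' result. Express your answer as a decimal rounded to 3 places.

P(¬H | E) ≈ 0.782

Write H for 'the message is spam'. Prior odds H:¬H = 0.01/0.99 = 0.010101. For the 'spam-flagged' outcome, the likelihood ratio is 0.83/0.03 = 27.667.
Posterior odds = 0.010101 × 27.667 = 0.27946, so P(H|E) = 0.27946/(1+0.27946) = 0.218. Then P(¬H|E) = 1 − 0.218 = 0.782.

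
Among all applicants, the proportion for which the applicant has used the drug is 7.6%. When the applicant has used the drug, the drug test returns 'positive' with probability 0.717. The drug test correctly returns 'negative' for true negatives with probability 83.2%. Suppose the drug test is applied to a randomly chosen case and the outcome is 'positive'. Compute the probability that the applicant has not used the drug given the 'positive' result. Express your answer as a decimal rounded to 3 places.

Let H be the event that the applicant has used the drug. P(H) = 0.076, so P(¬H) = 0.924. With E the 'positive' result, P(E|H) = 0.717 and P(E|¬H) = 0.168.
P(E) = 0.717·0.076 + 0.168·0.924 = 0.054492 + 0.15523 = 0.20972.
By Bayes' theorem, P(H|E) = 0.054492 / 0.20972 = 0.260. Hence P(¬H|E) = 1 − 0.260 = 0.740.

P(¬H | E) ≈ 0.740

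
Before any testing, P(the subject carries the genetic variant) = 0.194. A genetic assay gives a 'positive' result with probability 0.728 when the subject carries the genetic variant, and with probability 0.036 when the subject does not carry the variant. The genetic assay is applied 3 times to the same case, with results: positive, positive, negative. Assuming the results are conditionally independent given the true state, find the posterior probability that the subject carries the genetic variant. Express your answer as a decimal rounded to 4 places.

With H the event that the subject carries the genetic variant, the joint likelihood of the observed sequence is P(data|H) = 0.728·0.728·0.272 = 0.14416 and P(data|¬H) = 0.036·0.036·0.964 = 0.0012493.
Bayes: P(H|data) = 0.194·0.14416 / (0.194·0.14416 + 0.806·0.0012493) = 0.027966/0.028973 = 0.9652.

Posterior P(H) ≈ 0.9652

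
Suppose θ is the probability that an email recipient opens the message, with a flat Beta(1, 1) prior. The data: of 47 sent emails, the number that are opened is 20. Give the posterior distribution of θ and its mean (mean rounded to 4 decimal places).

Posterior: Beta(21, 28); mean ≈ 0.4286

Observing 20 successes and 27 failures updates Beta(1, 1) by adding the success and failure counts to the two shape parameters: α = 1+20 = 21, β = 1+27 = 28.
E[θ | data] = 21/(21+28) = 0.4286.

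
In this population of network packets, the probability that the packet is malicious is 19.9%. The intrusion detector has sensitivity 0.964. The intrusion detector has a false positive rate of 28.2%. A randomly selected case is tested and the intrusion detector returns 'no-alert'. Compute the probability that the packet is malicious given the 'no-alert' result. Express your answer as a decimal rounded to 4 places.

Write H for 'the packet is malicious'. Prior odds H:¬H = 0.199/0.801 = 0.24844. For the 'no-alert' outcome, the likelihood ratio is 0.036/0.718 = 0.050139.
Posterior odds = 0.24844 × 0.050139 = 0.012457, so P(H|E) = 0.012457/(1+0.012457) = 0.0123.

P(H | E) ≈ 0.0123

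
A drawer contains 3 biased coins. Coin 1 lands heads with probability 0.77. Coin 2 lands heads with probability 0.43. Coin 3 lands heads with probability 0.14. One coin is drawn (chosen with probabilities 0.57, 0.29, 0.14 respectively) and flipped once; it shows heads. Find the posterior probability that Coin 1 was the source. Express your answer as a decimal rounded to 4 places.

Posterior probability ≈ 0.7526

Tabulate prior·likelihood by source: [1] prior 0.57, lik 0.77, product 0.4389; [2] prior 0.29, lik 0.43, product 0.1247; [3] prior 0.14, lik 0.14, product 0.01960.
Normalizing constant = 0.58320; the posterior for Coin 1 is its product over the sum, 0.4389/0.58320 = 0.7526.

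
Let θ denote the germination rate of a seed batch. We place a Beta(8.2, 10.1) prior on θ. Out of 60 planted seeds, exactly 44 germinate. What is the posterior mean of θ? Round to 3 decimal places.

Posterior mean ≈ 0.667

Observing 44 successes and 16 failures updates Beta(8.2, 10.1) by adding the success and failure counts to the two shape parameters: α = 8.2+44 = 52.2, β = 10.1+16 = 26.1.
E[θ | data] = 52.2/(52.2+26.1) = 0.667.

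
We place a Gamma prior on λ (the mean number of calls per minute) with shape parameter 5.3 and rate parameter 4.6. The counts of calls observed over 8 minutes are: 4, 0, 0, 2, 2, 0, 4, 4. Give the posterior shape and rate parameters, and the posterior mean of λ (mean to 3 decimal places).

Posterior: Gamma(shape=21.3, rate=12.6); mean ≈ 1.690

The Poisson likelihood adds the total count to the shape and the number of exposure periods to the rate. Here ∑xᵢ = 16 and n = 8, so shape 5.3→21.3 and rate 4.6→12.6.
Posterior mean = shape/rate = 21.3/12.6 = 1.690.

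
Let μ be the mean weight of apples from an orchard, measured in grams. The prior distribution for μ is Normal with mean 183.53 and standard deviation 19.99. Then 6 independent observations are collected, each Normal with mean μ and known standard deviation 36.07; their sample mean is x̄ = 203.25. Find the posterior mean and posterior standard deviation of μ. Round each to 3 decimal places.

With known σ, the Normal prior is conjugate. Weight on the data is w = (n/σ²)/(n/σ² + 1/τ₀²) = 0.00461168/(0.00461168+0.00250250) = 0.64824.
Posterior mean = w·x̄ + (1−w)·μ₀ = 0.64824·203.25 + 0.35176·183.53 = 196.313. Posterior variance = 1/(0.00461168+0.00250250) = 140.564, so SD = 11.856.

Posterior mean ≈ 196.313; posterior SD ≈ 11.856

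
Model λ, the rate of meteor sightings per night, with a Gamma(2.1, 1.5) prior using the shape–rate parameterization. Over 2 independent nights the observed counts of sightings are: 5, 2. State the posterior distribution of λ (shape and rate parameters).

Posterior: Gamma(shape=9.1, rate=3.5)

The Poisson likelihood adds the total count to the shape and the number of exposure periods to the rate. Here ∑xᵢ = 7 and n = 2, so shape 2.1→9.1 and rate 1.5→3.5.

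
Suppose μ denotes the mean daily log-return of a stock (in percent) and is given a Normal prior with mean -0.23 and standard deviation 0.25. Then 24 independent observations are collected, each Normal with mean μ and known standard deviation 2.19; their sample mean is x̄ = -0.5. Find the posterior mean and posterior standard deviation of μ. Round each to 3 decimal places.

Posterior mean ≈ -0.294; posterior SD ≈ 0.218

Prior precision 1/τ₀² = 1/0.25² = 16.0000; data precision n/σ² = 24/2.19² = 5.00407.
Posterior precision = 16.0000 + 5.00407 = 21.0041, giving posterior SD = 1/√21.0041 = 0.218.
Posterior mean = (16.0000·-0.23 + 5.00407·-0.5) / 21.0041 = -0.294.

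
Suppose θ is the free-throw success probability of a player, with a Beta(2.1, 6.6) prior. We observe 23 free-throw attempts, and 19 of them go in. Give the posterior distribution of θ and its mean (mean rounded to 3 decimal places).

The binomial likelihood is conjugate to the Beta prior: with 19 successes and 4 failures, the posterior is Beta(2.1+19, 6.6+4) = Beta(21.1, 10.6).
E[θ | data] = 21.1/(21.1+10.6) = 0.666.

Posterior: Beta(21.1, 10.6); mean ≈ 0.666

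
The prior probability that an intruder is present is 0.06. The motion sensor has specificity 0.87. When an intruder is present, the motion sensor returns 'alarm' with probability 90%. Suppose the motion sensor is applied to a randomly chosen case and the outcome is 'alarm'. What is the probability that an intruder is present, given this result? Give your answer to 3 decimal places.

Write H for 'an intruder is present'. Prior odds H:¬H = 0.06/0.94 = 0.063830. For the 'alarm' outcome, the likelihood ratio is 0.9/0.13 = 6.9231.
Posterior odds = 0.063830 × 6.9231 = 0.44190, so P(H|E) = 0.44190/(1+0.44190) = 0.306.

P(H | E) ≈ 0.306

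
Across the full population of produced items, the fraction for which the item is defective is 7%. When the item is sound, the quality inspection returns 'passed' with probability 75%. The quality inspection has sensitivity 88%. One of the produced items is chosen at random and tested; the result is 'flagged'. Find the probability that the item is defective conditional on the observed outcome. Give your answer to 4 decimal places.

Let H be the event that the item is defective. P(H) = 0.07, so P(¬H) = 0.93. With E the 'flagged' result, P(E|H) = 0.88 and P(E|¬H) = 0.25.
P(E) = 0.88·0.07 + 0.25·0.93 = 0.061600 + 0.23250 = 0.29410.
By Bayes' theorem, P(H|E) = 0.061600 / 0.29410 = 0.2095.

P(H | E) ≈ 0.2095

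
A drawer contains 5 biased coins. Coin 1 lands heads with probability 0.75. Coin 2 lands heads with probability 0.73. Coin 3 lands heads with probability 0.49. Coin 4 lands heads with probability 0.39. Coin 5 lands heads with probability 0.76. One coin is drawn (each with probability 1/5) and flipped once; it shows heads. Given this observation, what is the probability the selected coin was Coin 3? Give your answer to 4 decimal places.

Posterior probability ≈ 0.1571

P(heads|C1) = 0.75; P(heads|C2) = 0.73; P(heads|C3) = 0.49; P(heads|C4) = 0.39; P(heads|C5) = 0.76.
Prior × likelihood for each source: 0.2·0.75=0.1500, 0.2·0.73=0.1460, 0.2·0.49=0.09800, 0.2·0.39=0.07800, 0.2·0.76=0.1520. Summing gives P(heads) = 0.62400.
P(Coin 3 | heads) = 0.09800 / 0.62400 = 0.1571.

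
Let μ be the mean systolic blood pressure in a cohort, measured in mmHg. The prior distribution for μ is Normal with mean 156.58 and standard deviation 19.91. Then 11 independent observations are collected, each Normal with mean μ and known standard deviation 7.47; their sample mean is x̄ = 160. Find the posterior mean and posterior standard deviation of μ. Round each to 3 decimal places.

Prior precision 1/τ₀² = 1/19.91² = 0.00252265; data precision n/σ² = 11/7.47² = 0.197129.
Posterior precision = 0.00252265 + 0.197129 = 0.199652, giving posterior SD = 1/√0.199652 = 2.238.
Posterior mean = (0.00252265·156.58 + 0.197129·160) / 0.199652 = 159.957.

Posterior mean ≈ 159.957; posterior SD ≈ 2.238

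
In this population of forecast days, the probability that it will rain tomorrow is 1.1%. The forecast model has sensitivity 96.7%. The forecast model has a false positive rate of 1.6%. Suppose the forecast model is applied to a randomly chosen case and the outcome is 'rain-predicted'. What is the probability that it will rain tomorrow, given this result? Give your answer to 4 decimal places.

Let H be the event that it will rain tomorrow. P(H) = 0.011, so P(¬H) = 0.989. With E the 'rain-predicted' result, P(E|H) = 0.967 and P(E|¬H) = 0.016.
P(E) = 0.967·0.011 + 0.016·0.989 = 0.010637 + 0.015824 = 0.026461.
By Bayes' theorem, P(H|E) = 0.010637 / 0.026461 = 0.4020.

P(H | E) ≈ 0.4020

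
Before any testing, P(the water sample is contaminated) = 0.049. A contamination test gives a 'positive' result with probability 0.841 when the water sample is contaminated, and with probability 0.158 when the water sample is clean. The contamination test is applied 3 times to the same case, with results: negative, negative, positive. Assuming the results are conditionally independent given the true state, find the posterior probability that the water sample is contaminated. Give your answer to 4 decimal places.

Posterior P(H) ≈ 0.0097

With H the event that the water sample is contaminated, the joint likelihood of the observed sequence is P(data|H) = 0.159·0.159·0.841 = 0.021261 and P(data|¬H) = 0.842·0.842·0.158 = 0.11202.
Bayes: P(H|data) = 0.049·0.021261 / (0.049·0.021261 + 0.951·0.11202) = 0.0010418/0.10757 = 0.0097.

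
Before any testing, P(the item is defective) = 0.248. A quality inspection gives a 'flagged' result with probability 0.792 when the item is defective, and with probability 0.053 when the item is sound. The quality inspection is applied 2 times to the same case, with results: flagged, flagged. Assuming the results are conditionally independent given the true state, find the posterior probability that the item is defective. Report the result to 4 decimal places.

Posterior P(H) ≈ 0.9866

With H the event that the item is defective, the joint likelihood of the observed sequence is P(data|H) = 0.792·0.792 = 0.62726 and P(data|¬H) = 0.053·0.053 = 0.0028090.
Bayes: P(H|data) = 0.248·0.62726 / (0.248·0.62726 + 0.752·0.0028090) = 0.15556/0.15767 = 0.9866.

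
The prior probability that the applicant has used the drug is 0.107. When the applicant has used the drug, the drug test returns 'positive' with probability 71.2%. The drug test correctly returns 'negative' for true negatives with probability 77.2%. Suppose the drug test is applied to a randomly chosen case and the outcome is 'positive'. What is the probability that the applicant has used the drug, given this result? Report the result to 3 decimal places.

P(H | E) ≈ 0.272

Write H for 'the applicant has used the drug'. Prior odds H:¬H = 0.107/0.893 = 0.11982. For the 'positive' outcome, the likelihood ratio is 0.712/0.228 = 3.1228.
Posterior odds = 0.11982 × 3.1228 = 0.37418, so P(H|E) = 0.37418/(1+0.37418) = 0.272.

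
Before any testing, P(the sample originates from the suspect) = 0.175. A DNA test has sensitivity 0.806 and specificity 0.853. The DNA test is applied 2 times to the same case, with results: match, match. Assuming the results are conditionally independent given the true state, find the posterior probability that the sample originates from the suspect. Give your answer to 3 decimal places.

Posterior P(H) ≈ 0.864

With H the event that the sample originates from the suspect, the joint likelihood of the observed sequence is P(data|H) = 0.806·0.806 = 0.64964 and P(data|¬H) = 0.147·0.147 = 0.021609.
Bayes: P(H|data) = 0.175·0.64964 / (0.175·0.64964 + 0.825·0.021609) = 0.11369/0.13151 = 0.8644.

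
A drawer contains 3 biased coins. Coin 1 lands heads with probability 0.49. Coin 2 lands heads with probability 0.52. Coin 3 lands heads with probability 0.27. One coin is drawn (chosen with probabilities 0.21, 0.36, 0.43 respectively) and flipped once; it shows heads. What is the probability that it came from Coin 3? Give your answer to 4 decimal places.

Posterior probability ≈ 0.2858

Tabulate prior·likelihood by source: [1] prior 0.21, lik 0.49, product 0.1029; [2] prior 0.36, lik 0.52, product 0.1872; [3] prior 0.43, lik 0.27, product 0.1161.
Normalizing constant = 0.40620; the posterior for Coin 3 is its product over the sum, 0.1161/0.40620 = 0.2858.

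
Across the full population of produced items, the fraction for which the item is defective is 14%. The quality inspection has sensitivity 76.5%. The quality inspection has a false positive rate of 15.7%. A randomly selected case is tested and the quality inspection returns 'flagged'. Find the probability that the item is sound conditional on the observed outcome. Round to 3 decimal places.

P(¬H | E) ≈ 0.558

Let H be the event that the item is defective. P(H) = 0.14, so P(¬H) = 0.86. With E the 'flagged' result, P(E|H) = 0.765 and P(E|¬H) = 0.157.
P(E) = 0.765·0.14 + 0.157·0.86 = 0.10710 + 0.13502 = 0.24212.
By Bayes' theorem, P(H|E) = 0.10710 / 0.24212 = 0.442. Hence P(¬H|E) = 1 − 0.442 = 0.558.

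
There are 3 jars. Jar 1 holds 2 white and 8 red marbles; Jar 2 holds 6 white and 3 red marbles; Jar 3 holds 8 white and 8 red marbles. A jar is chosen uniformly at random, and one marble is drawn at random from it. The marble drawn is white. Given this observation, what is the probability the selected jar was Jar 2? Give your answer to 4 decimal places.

Tabulate prior·likelihood by source: [1] prior 0.333333, lik 0.2, product 0.06667; [2] prior 0.333333, lik 0.6667, product 0.2222; [3] prior 0.333333, lik 0.5, product 0.1667.
Normalizing constant = 0.45556; the posterior for Jar 2 is its product over the sum, 0.2222/0.45556 = 0.4878.

Posterior probability ≈ 0.4878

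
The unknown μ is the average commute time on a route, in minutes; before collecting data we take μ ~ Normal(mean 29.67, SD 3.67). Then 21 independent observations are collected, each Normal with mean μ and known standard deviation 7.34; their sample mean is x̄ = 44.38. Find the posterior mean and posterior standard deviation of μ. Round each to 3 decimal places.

Prior precision 1/τ₀² = 1/3.67² = 0.0742451; data precision n/σ² = 21/7.34² = 0.389787.
Posterior precision = 0.0742451 + 0.389787 = 0.464032, giving posterior SD = 1/√0.464032 = 1.468.
Posterior mean = (0.0742451·29.67 + 0.389787·44.38) / 0.464032 = 42.026.

Posterior mean ≈ 42.026; posterior SD ≈ 1.468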